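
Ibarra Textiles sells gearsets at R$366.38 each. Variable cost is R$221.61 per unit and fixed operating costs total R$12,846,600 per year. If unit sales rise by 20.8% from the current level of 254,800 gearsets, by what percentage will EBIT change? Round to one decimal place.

+31.9%

Total contribution margin = 254,800 × R$144.77 = R$36,887,396.00.
EBIT = R$36,887,396.00 − R$12,846,600 = R$24,040,796.00.
DOL = contribution ÷ EBIT = R$36,887,396.00 ÷ R$24,040,796.00 = 1.5344.
%ΔEBIT = DOL × %ΔSales = 1.5344 × +20.8% = +31.9%.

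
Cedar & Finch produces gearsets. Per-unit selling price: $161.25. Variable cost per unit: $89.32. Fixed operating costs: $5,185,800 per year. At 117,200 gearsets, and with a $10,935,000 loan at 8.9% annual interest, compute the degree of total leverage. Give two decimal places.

At 117,200 units, contribution = 117,200 × $71.93 = $8,430,196.00.
Operating income = contribution − fixed costs = $8,430,196.00 − $5,185,800 = $3,244,396.00. Interest = $973,215.00, so EBIT − I = $2,271,181.00.
Degree of total leverage = total CM / (EBIT − interest) = $8,430,196.00 / $2,271,181.00 = 3.7118.

3.71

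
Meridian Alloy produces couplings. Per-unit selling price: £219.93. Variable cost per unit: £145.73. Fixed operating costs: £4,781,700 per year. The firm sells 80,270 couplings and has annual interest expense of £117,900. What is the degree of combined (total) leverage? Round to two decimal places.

At 80,270 units, contribution = 80,270 × £74.20 = £5,956,034.00.
Subtracting fixed costs: EBIT = £5,956,034.00 − £4,781,700 = £1,174,334.00. Interest = £117,900.00, so EBIT − I = £1,056,434.00.
Degree of total leverage = total CM / (EBIT − interest) = £5,956,034.00 / £1,056,434.00 = 5.6379.

5.64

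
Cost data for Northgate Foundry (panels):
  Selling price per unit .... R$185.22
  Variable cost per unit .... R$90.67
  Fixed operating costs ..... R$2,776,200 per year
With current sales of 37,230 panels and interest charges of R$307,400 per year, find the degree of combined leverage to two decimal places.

At 37,230 units, contribution = 37,230 × R$94.55 = R$3,520,096.50.
Subtracting fixed costs: EBIT = R$3,520,096.50 − R$2,776,200 = R$743,896.50. Interest = R$307,400.00.
DOL = R$3,520,096.50 ÷ R$743,896.50 = 4.7320; DFL = R$743,896.50 ÷ R$436,496.50 = 1.7042.
DCL = DOL × DFL = 4.7320 × 1.7042 = 8.0643.

8.06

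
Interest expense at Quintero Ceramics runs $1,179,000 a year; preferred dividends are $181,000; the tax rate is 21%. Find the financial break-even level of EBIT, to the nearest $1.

Preferred dividends are paid after tax, so their pre-tax equivalent is $181,000 ÷ (1 − 0.21) = $229,113.92.
EPS = 0 when EBIT covers interest plus the pre-tax preferred burden: $1,179,000 + $229,113.92 = $1,408,113.92.

$1,408,114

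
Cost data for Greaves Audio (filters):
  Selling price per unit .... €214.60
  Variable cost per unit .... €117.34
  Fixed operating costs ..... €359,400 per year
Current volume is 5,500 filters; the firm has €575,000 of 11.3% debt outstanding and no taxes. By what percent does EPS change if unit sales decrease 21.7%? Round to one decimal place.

-105.0%

At 5,500 units, contribution = 5,500 × €97.26 = €534,930.00.
Operating income = contribution − fixed costs = €534,930.00 − €359,400 = €175,530.00.
After interest of €64,975.00, pre-tax earnings = €110,555.00.
DCL = total CM / (EBIT − I) = €534,930.00 / €110,555.00 = 4.8386.
EPS therefore changes by 4.8386 × (-21.7%) = -105.0%.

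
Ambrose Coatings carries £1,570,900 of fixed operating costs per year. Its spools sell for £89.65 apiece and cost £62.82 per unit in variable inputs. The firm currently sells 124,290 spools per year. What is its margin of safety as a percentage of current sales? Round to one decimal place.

52.9%

Contribution margin per unit = £89.65 − £62.82 = £26.83. Break-even units = £1,570,900 ÷ £26.83 = 58,550.13; break-even revenue = 58,550.13 × £89.65 = £5,249,019.19.
Current sales = 124,290 × £89.65 = £11,142,598.50.
Margin of safety = (£11,142,598.50 − £5,249,019.19) ÷ £11,142,598.50 = 52.9%.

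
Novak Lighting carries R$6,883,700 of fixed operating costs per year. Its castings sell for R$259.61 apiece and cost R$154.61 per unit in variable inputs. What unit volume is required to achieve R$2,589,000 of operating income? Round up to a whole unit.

90,217 castings

Unit CM = price − variable cost = R$259.61 − R$154.61 = R$105.00.
Units = (FC + target) / CM = (R$6,883,700 + R$2,589,000) / R$105.00 = 90,216.19, so 90,217 castings.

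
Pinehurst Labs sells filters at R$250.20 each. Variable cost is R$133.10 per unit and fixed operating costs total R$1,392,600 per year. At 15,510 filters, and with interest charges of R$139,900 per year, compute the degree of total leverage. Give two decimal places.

6.40

At 15,510 units, contribution = 15,510 × R$117.10 = R$1,816,221.00.
Subtracting fixed costs: EBIT = R$1,816,221.00 − R$1,392,600 = R$423,621.00. Interest = R$139,900.00.
DOL = R$1,816,221.00 ÷ R$423,621.00 = 4.2874; DFL = R$423,621.00 ÷ R$283,721.00 = 1.4931.
Combined leverage = 4.2874 × 1.4931 = 6.4015.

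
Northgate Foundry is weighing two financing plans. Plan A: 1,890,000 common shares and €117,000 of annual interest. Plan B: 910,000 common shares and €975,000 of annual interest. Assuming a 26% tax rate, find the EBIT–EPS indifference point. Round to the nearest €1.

At indifference, (EBIT − 117,000)(1 − t)/1,890,000 = (EBIT − 975,000)(1 − t)/910,000.
Cancelling (1 − t) and cross-multiplying: 910,000·(EBIT − 117,000) = 1,890,000·(EBIT − 975,000).
Solving, EBIT = (975,000·1,890,000 − 117,000·910,000) / (1,890,000 − 910,000) = 1,736,280,000,000 / 980,000 = 1,771,714.29.

€1,771,714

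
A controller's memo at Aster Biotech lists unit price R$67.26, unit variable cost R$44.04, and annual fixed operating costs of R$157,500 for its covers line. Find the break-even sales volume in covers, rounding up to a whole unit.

6,783 covers

Unit CM = price − variable cost = R$67.26 − R$44.04 = R$23.22.
Break-even Q = R$157,500 / R$23.22 = 6,782.95 → 6,783 covers.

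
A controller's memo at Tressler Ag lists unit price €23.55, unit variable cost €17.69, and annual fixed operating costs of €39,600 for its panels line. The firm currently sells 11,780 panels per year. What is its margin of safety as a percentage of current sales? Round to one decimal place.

42.6%

Contribution margin per unit = €23.55 − €17.69 = €5.86. Break-even units = €39,600 ÷ €5.86 = 6,757.68; break-even revenue = 6,757.68 × €23.55 = €159,143.34.
Actual sales revenue = 11,780 × €23.55 = €277,419.00.
Margin of safety = (€277,419.00 − €159,143.34) ÷ €277,419.00 = 42.6%.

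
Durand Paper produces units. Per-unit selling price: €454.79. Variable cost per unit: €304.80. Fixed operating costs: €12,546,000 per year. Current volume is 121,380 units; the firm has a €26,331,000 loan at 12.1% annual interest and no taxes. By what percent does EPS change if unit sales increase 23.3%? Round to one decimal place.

Contribution at this volume is 121,380 × €149.99 = €18,205,786.20.
Operating income = contribution − fixed costs = €18,205,786.20 − €12,546,000 = €5,659,786.20.
After interest of €3,186,051.00, pre-tax earnings = €2,473,735.20.
Degree of combined leverage = contribution ÷ (EBIT − I) = €18,205,786.20 ÷ €2,473,735.20 = 7.3596.
%ΔEPS = DCL × %ΔSales = 7.3596 × +23.3% = +171.5%.

+171.5%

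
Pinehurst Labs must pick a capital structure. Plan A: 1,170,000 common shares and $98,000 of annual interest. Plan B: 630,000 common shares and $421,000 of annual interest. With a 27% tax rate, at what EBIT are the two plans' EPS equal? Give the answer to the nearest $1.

At indifference, (EBIT − 98,000)(1 − t)/1,170,000 = (EBIT − 421,000)(1 − t)/630,000.
The (1 − t) factor cancels: (EBIT − 98,000) × 630,000 = (EBIT − 421,000) × 1,170,000.
Solving, EBIT = (421,000·1,170,000 − 98,000·630,000) / (1,170,000 − 630,000) = 430,830,000,000 / 540,000 = 797,833.33.

$797,833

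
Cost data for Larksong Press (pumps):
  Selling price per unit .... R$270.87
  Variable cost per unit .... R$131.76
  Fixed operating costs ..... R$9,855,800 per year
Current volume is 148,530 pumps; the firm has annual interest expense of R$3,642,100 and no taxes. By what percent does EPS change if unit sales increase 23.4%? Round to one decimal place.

At 148,530 units, contribution = 148,530 × R$139.11 = R$20,662,008.30.
Operating income = contribution − fixed costs = R$20,662,008.30 − R$9,855,800 = R$10,806,208.30.
After interest of R$3,642,100.00, pre-tax earnings = R$7,164,108.30.
Degree of combined leverage = contribution ÷ (EBIT − I) = R$20,662,008.30 ÷ R$7,164,108.30 = 2.8841.
EPS therefore changes by 2.8841 × (+23.4%) = +67.5%.

+67.5%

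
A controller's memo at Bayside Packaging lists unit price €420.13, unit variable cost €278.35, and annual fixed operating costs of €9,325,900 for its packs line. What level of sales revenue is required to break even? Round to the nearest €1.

€27,635,000

CM per unit = €420.13 − €278.35 = €141.78; CM ratio = €141.78 / €420.13 = 0.3375.
Break-even sales = FC ÷ CM ratio = €9,325,900 × €420.13 / €141.78 = €27,635,000.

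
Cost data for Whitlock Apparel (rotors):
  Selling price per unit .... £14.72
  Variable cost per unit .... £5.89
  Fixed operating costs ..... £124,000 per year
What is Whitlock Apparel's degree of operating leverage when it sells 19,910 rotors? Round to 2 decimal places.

Contribution at this volume is 19,910 × £8.83 = £175,805.30.
Operating income = contribution − fixed costs = £175,805.30 − £124,000 = £51,805.30.
DOL = contribution ÷ EBIT = £175,805.30 ÷ £51,805.30 = 3.3936.

3.39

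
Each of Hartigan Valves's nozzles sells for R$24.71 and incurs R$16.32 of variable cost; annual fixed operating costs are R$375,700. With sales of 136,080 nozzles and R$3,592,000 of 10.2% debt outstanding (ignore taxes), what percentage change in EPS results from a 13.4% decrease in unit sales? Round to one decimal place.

-38.3%

At 136,080 units, contribution = 136,080 × R$8.39 = R$1,141,711.20.
Subtracting fixed costs: EBIT = R$1,141,711.20 − R$375,700 = R$766,011.20.
After interest of R$366,384.00, pre-tax earnings = R$399,627.20.
Degree of combined leverage = contribution ÷ (EBIT − I) = R$1,141,711.20 ÷ R$399,627.20 = 2.8569.
EPS therefore changes by 2.8569 × (-13.4%) = -38.3%.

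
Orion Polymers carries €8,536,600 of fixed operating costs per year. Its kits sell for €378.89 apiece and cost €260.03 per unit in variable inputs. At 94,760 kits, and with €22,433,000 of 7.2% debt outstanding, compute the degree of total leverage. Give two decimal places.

10.13

Total contribution margin = 94,760 × €118.86 = €11,263,173.60.
Operating income = contribution − fixed costs = €11,263,173.60 − €8,536,600 = €2,726,573.60. Interest = €1,615,176.00, so EBIT − I = €1,111,397.60.
Degree of total leverage = total CM / (EBIT − interest) = €11,263,173.60 / €1,111,397.60 = 10.1342.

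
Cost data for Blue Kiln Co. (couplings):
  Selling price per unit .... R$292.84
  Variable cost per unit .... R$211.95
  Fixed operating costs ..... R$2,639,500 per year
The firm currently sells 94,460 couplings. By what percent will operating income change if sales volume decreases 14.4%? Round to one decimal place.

At 94,460 units, contribution = 94,460 × R$80.89 = R$7,640,869.40.
Subtracting fixed costs: EBIT = R$7,640,869.40 − R$2,639,500 = R$5,001,369.40.
So DOL = total CM / EBIT = R$7,640,869.40 / R$5,001,369.40 = 1.5278.
%ΔEBIT = DOL × %ΔSales = 1.5278 × -14.4% = -22.0%.

-22.0%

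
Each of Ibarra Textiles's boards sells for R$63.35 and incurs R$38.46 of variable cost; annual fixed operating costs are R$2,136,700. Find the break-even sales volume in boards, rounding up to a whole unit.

Unit CM = price − variable cost = R$63.35 − R$38.46 = R$24.89.
Units to break even: R$2,136,700 ÷ R$24.89 = 85,845.72, rounded up to 85,846.

85,846 boards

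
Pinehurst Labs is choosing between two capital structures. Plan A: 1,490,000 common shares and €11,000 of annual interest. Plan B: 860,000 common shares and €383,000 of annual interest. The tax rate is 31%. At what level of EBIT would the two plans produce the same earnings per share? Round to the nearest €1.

At indifference, (EBIT − 11,000)(1 − t)/1,490,000 = (EBIT − 383,000)(1 − t)/860,000.
The (1 − t) factor cancels: (EBIT − 11,000) × 860,000 = (EBIT − 383,000) × 1,490,000.
EBIT × (1,490,000 − 860,000) = 383,000 × 1,490,000 − 11,000 × 860,000 = 561,210,000,000, so EBIT = 561,210,000,000 ÷ 630,000 = 890,809.52.

€890,810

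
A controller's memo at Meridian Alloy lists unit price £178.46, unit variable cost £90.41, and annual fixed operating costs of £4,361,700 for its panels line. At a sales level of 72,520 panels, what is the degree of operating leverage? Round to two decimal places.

Contribution at this volume is 72,520 × £88.05 = £6,385,386.00.
Subtracting fixed costs: EBIT = £6,385,386.00 − £4,361,700 = £2,023,686.00.
Degree of operating leverage = £6,385,386.00 / £2,023,686.00 = 3.1553.

3.16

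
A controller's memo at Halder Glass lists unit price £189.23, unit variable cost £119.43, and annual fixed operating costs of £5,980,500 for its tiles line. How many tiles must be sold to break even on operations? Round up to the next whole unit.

85,681 tiles

Contribution margin per unit = £189.23 − £119.43 = £69.80.
Break-even volume = fixed costs ÷ CM per unit = £5,980,500 ÷ £69.80 = 85,680.52, so 85,681 tiles.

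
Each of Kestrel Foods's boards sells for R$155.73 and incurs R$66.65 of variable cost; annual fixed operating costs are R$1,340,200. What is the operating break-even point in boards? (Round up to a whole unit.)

15,045 boards

Contribution margin per unit = R$155.73 − R$66.65 = R$89.08.
Units to break even: R$1,340,200 ÷ R$89.08 = 15,044.90, rounded up to 15,045.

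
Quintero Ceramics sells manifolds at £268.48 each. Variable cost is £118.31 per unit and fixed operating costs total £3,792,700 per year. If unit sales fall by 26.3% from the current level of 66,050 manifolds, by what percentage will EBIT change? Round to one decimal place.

-42.6%

Total contribution margin = 66,050 × £150.17 = £9,918,728.50.
Subtracting fixed costs: EBIT = £9,918,728.50 − £3,792,700 = £6,126,028.50.
Degree of operating leverage = £9,918,728.50 / £6,126,028.50 = 1.6191.
Operating income changes by 1.6191 × -26.3% = -42.6%.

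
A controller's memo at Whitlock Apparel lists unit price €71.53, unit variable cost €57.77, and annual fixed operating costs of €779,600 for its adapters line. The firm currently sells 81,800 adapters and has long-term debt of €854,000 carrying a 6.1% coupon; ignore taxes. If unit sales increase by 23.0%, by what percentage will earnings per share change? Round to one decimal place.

+88.1%

Contribution at this volume is 81,800 × €13.76 = €1,125,568.00.
EBIT = €1,125,568.00 − €779,600 = €345,968.00.
Interest = €52,094.00, so EBIT − I = €293,874.00.
DCL = total CM / (EBIT − I) = €1,125,568.00 / €293,874.00 = 3.8301.
%ΔEPS = DCL × %ΔSales = 3.8301 × +23.0% = +88.1%.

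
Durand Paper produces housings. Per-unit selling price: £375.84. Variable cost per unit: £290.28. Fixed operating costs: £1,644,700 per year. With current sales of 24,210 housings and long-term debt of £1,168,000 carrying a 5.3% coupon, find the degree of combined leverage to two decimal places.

At 24,210 units, contribution = 24,210 × £85.56 = £2,071,407.60.
Operating income = contribution − fixed costs = £2,071,407.60 − £1,644,700 = £426,707.60. Interest = £61,904.00.
DOL = £2,071,407.60 ÷ £426,707.60 = 4.8544; DFL = £426,707.60 ÷ £364,803.60 = 1.1697.
Combined leverage = 4.8544 × 1.1697 = 5.6782.

5.68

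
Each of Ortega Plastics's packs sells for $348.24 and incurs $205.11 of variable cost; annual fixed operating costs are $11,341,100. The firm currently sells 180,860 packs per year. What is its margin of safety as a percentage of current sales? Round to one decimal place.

56.2%

Unit CM = price − variable cost = $348.24 − $205.11 = $143.13. Break-even units = $11,341,100 ÷ $143.13 = 79,236.36; break-even revenue = 79,236.36 × $348.24 = $27,593,269.50.
Actual sales revenue = 180,860 × $348.24 = $62,982,686.40.
Margin of safety = ($62,982,686.40 − $27,593,269.50) ÷ $62,982,686.40 = 56.2%.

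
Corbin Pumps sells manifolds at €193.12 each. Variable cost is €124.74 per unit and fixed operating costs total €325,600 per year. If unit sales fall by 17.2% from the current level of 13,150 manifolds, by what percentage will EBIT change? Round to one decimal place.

At 13,150 units, contribution = 13,150 × €68.38 = €899,197.00.
EBIT = €899,197.00 − €325,600 = €573,597.00.
Degree of operating leverage = €899,197.00 / €573,597.00 = 1.5676.
So EBIT moves 1.5676 × (-17.2%) = -27.0%.

-27.0%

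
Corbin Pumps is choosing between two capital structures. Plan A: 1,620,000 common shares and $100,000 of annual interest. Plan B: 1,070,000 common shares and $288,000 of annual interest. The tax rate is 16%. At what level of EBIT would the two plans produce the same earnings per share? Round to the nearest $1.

$653,745

Set EPS_A = EPS_B: (EBIT − $100,000)(1 − 0.16) ÷ 1,620,000 = (EBIT − $288,000)(1 − 0.16) ÷ 1,070,000.
The (1 − t) factor cancels: (EBIT − 100,000) × 1,070,000 = (EBIT − 288,000) × 1,620,000.
EBIT × (1,620,000 − 1,070,000) = 288,000 × 1,620,000 − 100,000 × 1,070,000 = 359,560,000,000, so EBIT = 359,560,000,000 ÷ 550,000 = 653,745.45.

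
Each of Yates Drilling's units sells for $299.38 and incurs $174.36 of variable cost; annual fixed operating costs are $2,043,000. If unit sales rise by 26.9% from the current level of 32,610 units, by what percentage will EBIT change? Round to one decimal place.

+53.9%

Total contribution margin = 32,610 × $125.02 = $4,076,902.20.
EBIT = $4,076,902.20 − $2,043,000 = $2,033,902.20.
DOL = contribution ÷ EBIT = $4,076,902.20 ÷ $2,033,902.20 = 2.0045.
%ΔEBIT = DOL × %ΔSales = 2.0045 × +26.9% = +53.9%.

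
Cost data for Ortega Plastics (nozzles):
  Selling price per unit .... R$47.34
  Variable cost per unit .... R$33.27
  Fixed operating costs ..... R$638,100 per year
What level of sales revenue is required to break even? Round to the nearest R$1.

R$2,146,955

Contribution margin per unit = R$47.34 − R$33.27 = R$14.07, a CM ratio of R$14.07 ÷ R$47.34 = 0.2972.
Break-even revenue = fixed costs × price ÷ CM = R$638,100 × R$47.34 ÷ R$14.07 = R$2,146,955.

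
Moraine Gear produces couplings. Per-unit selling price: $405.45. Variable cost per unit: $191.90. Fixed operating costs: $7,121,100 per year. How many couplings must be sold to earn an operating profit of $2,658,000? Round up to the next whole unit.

Each unit contributes $405.45 − $191.90 = $213.55.
Required volume = (fixed costs + target profit) ÷ CM = ($7,121,100 + $2,658,000) ÷ $213.55 = 45,793.02, so 45,794 couplings.

45,794 couplings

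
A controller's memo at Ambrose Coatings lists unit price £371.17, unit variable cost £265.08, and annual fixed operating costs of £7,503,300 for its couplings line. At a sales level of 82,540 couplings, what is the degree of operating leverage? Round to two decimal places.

Contribution at this volume is 82,540 × £106.09 = £8,756,668.60.
Operating income = contribution − fixed costs = £8,756,668.60 − £7,503,300 = £1,253,368.60.
DOL = contribution ÷ EBIT = £8,756,668.60 ÷ £1,253,368.60 = 6.9865.

6.99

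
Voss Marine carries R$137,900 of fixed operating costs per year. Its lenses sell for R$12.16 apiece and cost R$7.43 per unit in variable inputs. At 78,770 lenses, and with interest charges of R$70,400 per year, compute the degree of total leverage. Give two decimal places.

2.27

Total contribution margin = 78,770 × R$4.73 = R$372,582.10.
Operating income = contribution − fixed costs = R$372,582.10 − R$137,900 = R$234,682.10. Interest = R$70,400.00.
DOL = R$372,582.10 ÷ R$234,682.10 = 1.5876; DFL = R$234,682.10 ÷ R$164,282.10 = 1.4285.
DCL = DOL × DFL = 1.5876 × 1.4285 = 2.2679.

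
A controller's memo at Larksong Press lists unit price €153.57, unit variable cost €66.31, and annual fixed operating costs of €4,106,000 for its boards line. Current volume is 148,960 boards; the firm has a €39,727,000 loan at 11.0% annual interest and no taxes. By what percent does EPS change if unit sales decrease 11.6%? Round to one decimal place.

-33.3%

At 148,960 units, contribution = 148,960 × €87.26 = €12,998,249.60.
Operating income = contribution − fixed costs = €12,998,249.60 − €4,106,000 = €8,892,249.60.
After interest of €4,369,970.00, pre-tax earnings = €4,522,279.60.
Degree of combined leverage = contribution ÷ (EBIT − I) = €12,998,249.60 ÷ €4,522,279.60 = 2.8743.
%ΔEPS = DCL × %ΔSales = 2.8743 × -11.6% = -33.3%.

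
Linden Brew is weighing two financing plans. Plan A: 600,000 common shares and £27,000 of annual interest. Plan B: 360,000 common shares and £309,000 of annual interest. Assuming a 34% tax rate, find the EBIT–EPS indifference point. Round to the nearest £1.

£732,000

At indifference, (EBIT − 27,000)(1 − t)/600,000 = (EBIT − 309,000)(1 − t)/360,000.
The (1 − t) factor cancels: (EBIT − 27,000) × 360,000 = (EBIT − 309,000) × 600,000.
EBIT × (600,000 − 360,000) = 309,000 × 600,000 − 27,000 × 360,000 = 175,680,000,000, so EBIT = 175,680,000,000 ÷ 240,000 = 732,000.00.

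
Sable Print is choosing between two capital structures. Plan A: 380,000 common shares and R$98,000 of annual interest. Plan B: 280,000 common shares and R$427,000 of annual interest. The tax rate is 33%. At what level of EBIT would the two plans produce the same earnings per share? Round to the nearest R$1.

At indifference, (EBIT − 98,000)(1 − t)/380,000 = (EBIT − 427,000)(1 − t)/280,000.
Cancelling (1 − t) and cross-multiplying: 280,000·(EBIT − 98,000) = 380,000·(EBIT − 427,000).
Solving, EBIT = (427,000·380,000 − 98,000·280,000) / (380,000 − 280,000) = 134,820,000,000 / 100,000 = 1,348,200.00.

R$1,348,200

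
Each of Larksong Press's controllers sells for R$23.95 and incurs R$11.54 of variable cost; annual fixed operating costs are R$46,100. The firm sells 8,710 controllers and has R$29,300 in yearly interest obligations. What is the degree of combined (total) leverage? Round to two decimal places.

3.31

Contribution at this volume is 8,710 × R$12.41 = R$108,091.10.
Operating income = contribution − fixed costs = R$108,091.10 − R$46,100 = R$61,991.10. Interest = R$29,300.00, so EBIT − I = R$32,691.10.
DCL = contribution ÷ (EBIT − I) = R$108,091.10 ÷ R$32,691.10 = 3.3064.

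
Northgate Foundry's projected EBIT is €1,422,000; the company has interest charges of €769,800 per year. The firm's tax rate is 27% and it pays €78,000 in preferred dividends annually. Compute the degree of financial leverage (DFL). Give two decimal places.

2.61

Interest = €769,800.00.
Pre-tax preferred-dividend burden = €78,000 ÷ (1 − 0.27) = €106,849.32.
DFL = EBIT ÷ [EBIT − I − D_p/(1−t)] = €1,422,000 ÷ [€1,422,000 − €769,800.00 − €106,849.32] = €1,422,000 ÷ €545,350.68 = 2.6075.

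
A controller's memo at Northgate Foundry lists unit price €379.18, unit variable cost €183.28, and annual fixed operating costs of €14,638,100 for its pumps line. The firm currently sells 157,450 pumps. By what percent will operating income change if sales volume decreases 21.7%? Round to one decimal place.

-41.3%

Contribution at this volume is 157,450 × €195.90 = €30,844,455.00.
EBIT = €30,844,455.00 − €14,638,100 = €16,206,355.00.
DOL = contribution ÷ EBIT = €30,844,455.00 ÷ €16,206,355.00 = 1.9032.
%ΔEBIT = DOL × %ΔSales = 1.9032 × -21.7% = -41.3%.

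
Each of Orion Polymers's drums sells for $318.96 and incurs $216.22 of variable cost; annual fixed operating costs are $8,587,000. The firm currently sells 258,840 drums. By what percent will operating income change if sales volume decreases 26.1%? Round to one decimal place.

Contribution at this volume is 258,840 × $102.74 = $26,593,221.60.
EBIT = $26,593,221.60 − $8,587,000 = $18,006,221.60.
Degree of operating leverage = $26,593,221.60 / $18,006,221.60 = 1.4769.
Operating income changes by 1.4769 × -26.1% = -38.5%.

-38.5%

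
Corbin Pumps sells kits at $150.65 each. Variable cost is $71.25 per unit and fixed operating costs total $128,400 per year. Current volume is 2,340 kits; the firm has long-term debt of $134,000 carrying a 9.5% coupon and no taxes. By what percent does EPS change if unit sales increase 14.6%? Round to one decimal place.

+60.7%

Contribution at this volume is 2,340 × $79.40 = $185,796.00.
Operating income = contribution − fixed costs = $185,796.00 − $128,400 = $57,396.00.
Interest = $12,730.00, so EBIT − I = $44,666.00.
DCL = total CM / (EBIT − I) = $185,796.00 / $44,666.00 = 4.1597.
EPS therefore changes by 4.1597 × (+14.6%) = +60.7%.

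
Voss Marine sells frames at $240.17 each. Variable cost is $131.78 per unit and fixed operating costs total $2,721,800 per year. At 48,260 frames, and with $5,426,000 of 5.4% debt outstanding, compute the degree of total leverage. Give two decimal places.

Total contribution margin = 48,260 × $108.39 = $5,230,901.40.
Operating income = contribution − fixed costs = $5,230,901.40 − $2,721,800 = $2,509,101.40. Interest = $293,004.00.
DOL = $5,230,901.40 ÷ $2,509,101.40 = 2.0848; DFL = $2,509,101.40 ÷ $2,216,097.40 = 1.1322.
Combined leverage = 2.0848 × 1.1322 = 2.3604.

2.36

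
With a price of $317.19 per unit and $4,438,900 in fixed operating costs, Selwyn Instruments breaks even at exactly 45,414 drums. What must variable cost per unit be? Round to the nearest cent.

Contribution per unit must be FC / Q = $4,438,900 / 45,414 = $97.7430.
Hence VC = price − CM = $317.19 − $97.7430 = $219.45.

$219.45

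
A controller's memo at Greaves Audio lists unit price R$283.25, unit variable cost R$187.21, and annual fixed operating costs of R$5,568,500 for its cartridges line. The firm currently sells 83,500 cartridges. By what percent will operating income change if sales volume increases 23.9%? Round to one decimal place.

+78.2%

Total contribution margin = 83,500 × R$96.04 = R$8,019,340.00.
EBIT = R$8,019,340.00 − R$5,568,500 = R$2,450,840.00.
Degree of operating leverage = R$8,019,340.00 / R$2,450,840.00 = 3.2721.
So EBIT moves 3.2721 × (+23.9%) = +78.2%.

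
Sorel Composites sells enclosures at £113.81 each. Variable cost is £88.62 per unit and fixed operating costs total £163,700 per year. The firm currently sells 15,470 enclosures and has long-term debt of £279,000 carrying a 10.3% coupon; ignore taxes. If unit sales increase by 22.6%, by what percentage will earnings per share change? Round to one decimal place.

+44.6%

Contribution at this volume is 15,470 × £25.19 = £389,689.30.
Subtracting fixed costs: EBIT = £389,689.30 − £163,700 = £225,989.30.
After interest of £28,737.00, pre-tax earnings = £197,252.30.
DCL = total CM / (EBIT − I) = £389,689.30 / £197,252.30 = 1.9756.
EPS therefore changes by 1.9756 × (+22.6%) = +44.6%.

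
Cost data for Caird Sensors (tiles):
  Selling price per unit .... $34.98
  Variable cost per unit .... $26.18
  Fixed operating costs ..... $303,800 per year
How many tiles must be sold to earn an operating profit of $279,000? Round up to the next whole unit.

66,228 tiles

Contribution margin per unit = $34.98 − $26.18 = $8.80.
Units = (FC + target) / CM = ($303,800 + $279,000) / $8.80 = 66,227.27, so 66,228 tiles.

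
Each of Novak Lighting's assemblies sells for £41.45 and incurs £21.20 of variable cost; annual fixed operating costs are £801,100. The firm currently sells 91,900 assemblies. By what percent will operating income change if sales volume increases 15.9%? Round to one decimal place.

+27.9%

At 91,900 units, contribution = 91,900 × £20.25 = £1,860,975.00.
EBIT = £1,860,975.00 − £801,100 = £1,059,875.00.
Degree of operating leverage = £1,860,975.00 / £1,059,875.00 = 1.7558.
%ΔEBIT = DOL × %ΔSales = 1.7558 × +15.9% = +27.9%.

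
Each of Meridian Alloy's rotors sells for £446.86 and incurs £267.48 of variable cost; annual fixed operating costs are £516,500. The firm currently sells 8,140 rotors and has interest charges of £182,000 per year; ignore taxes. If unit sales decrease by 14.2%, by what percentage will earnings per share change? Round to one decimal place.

At 8,140 units, contribution = 8,140 × £179.38 = £1,460,153.20.
Subtracting fixed costs: EBIT = £1,460,153.20 − £516,500 = £943,653.20.
After interest of £182,000.00, pre-tax earnings = £761,653.20.
DCL = total CM / (EBIT − I) = £1,460,153.20 / £761,653.20 = 1.9171.
%ΔEPS = DCL × %ΔSales = 1.9171 × -14.2% = -27.2%.

-27.2%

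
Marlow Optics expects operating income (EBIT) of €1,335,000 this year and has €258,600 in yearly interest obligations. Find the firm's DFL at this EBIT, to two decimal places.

Annual interest charges come to €258,600.00.
DFL = EBIT ÷ (EBIT − I) = €1,335,000 ÷ (€1,335,000 − €258,600.00) = €1,335,000 ÷ €1,076,400.00 = 1.2402.

1.24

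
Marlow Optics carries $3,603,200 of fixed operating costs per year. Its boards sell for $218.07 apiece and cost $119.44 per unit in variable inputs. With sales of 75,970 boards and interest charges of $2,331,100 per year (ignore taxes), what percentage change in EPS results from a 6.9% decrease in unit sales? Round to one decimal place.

-33.2%

At 75,970 units, contribution = 75,970 × $98.63 = $7,492,921.10.
EBIT = $7,492,921.10 − $3,603,200 = $3,889,721.10.
Interest = $2,331,100.00, so EBIT − I = $1,558,621.10.
Degree of combined leverage = contribution ÷ (EBIT − I) = $7,492,921.10 ÷ $1,558,621.10 = 4.8074.
EPS therefore changes by 4.8074 × (-6.9%) = -33.2%.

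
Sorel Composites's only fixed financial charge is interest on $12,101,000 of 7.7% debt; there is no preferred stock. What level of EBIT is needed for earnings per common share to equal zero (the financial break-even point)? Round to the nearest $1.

Annual interest = 7.7% × $12,101,000 = $931,777.00.
Without preferred stock the financial break-even is simply EBIT = interest = $931,777.00.

$931,777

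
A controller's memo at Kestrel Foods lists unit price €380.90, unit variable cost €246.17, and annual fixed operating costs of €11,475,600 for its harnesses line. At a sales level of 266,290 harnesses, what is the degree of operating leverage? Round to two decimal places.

At 266,290 units, contribution = 266,290 × €134.73 = €35,877,251.70.
Subtracting fixed costs: EBIT = €35,877,251.70 − €11,475,600 = €24,401,651.70.
So DOL = total CM / EBIT = €35,877,251.70 / €24,401,651.70 = 1.4703.

1.47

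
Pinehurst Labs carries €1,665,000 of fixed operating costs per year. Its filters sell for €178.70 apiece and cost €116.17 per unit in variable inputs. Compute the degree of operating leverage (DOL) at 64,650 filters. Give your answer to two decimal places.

At 64,650 units, contribution = 64,650 × €62.53 = €4,042,564.50.
Operating income = contribution − fixed costs = €4,042,564.50 − €1,665,000 = €2,377,564.50.
Degree of operating leverage = €4,042,564.50 / €2,377,564.50 = 1.7003.

1.70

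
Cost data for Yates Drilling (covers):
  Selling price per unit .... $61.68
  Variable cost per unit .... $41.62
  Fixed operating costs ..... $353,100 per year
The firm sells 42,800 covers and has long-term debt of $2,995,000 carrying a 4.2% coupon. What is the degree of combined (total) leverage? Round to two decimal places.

Total contribution margin = 42,800 × $20.06 = $858,568.00.
EBIT = $858,568.00 − $353,100 = $505,468.00. Interest = $125,790.00.
DOL = $858,568.00 ÷ $505,468.00 = 1.6986; DFL = $505,468.00 ÷ $379,678.00 = 1.3313.
Combined leverage = 1.6986 × 1.3313 = 2.2613.

2.26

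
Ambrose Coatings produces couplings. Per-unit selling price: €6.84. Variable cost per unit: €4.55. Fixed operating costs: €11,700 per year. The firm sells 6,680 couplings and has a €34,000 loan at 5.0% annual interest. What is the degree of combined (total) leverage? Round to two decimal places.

Total contribution margin = 6,680 × €2.29 = €15,297.20.
EBIT = €15,297.20 − €11,700 = €3,597.20. Interest = €1,700.00.
DOL = €15,297.20 ÷ €3,597.20 = 4.2525; DFL = €3,597.20 ÷ €1,897.20 = 1.8961.
DCL = DOL × DFL = 4.2525 × 1.8961 = 8.0632.

8.06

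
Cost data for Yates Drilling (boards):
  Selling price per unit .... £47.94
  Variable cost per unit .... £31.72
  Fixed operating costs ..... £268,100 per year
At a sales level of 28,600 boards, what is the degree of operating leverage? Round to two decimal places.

Contribution at this volume is 28,600 × £16.22 = £463,892.00.
Subtracting fixed costs: EBIT = £463,892.00 − £268,100 = £195,792.00.
So DOL = total CM / EBIT = £463,892.00 / £195,792.00 = 2.3693.

2.37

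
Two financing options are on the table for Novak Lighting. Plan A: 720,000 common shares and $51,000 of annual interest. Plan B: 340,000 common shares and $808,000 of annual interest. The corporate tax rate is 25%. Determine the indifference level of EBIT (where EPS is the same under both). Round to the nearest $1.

Set EPS_A = EPS_B: (EBIT − $51,000)(1 − 0.25) ÷ 720,000 = (EBIT − $808,000)(1 − 0.25) ÷ 340,000.
The (1 − t) factor cancels: (EBIT − 51,000) × 340,000 = (EBIT − 808,000) × 720,000.
EBIT × (720,000 − 340,000) = 808,000 × 720,000 − 51,000 × 340,000 = 564,420,000,000, so EBIT = 564,420,000,000 ÷ 380,000 = 1,485,315.79.

$1,485,316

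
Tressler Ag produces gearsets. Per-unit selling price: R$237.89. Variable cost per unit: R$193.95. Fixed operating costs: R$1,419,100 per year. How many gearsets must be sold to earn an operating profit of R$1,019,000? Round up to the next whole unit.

55,488 gearsets

Unit CM = price − variable cost = R$237.89 − R$193.95 = R$43.94.
Required volume = (fixed costs + target profit) ÷ CM = (R$1,419,100 + R$1,019,000) ÷ R$43.94 = 55,487.03, so 55,488 gearsets.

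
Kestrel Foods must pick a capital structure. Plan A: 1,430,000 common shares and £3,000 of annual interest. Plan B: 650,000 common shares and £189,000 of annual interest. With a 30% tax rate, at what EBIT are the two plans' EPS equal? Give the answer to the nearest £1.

Set EPS_A = EPS_B: (EBIT − £3,000)(1 − 0.30) ÷ 1,430,000 = (EBIT − £189,000)(1 − 0.30) ÷ 650,000.
Cancelling (1 − t) and cross-multiplying: 650,000·(EBIT − 3,000) = 1,430,000·(EBIT − 189,000).
EBIT × (1,430,000 − 650,000) = 189,000 × 1,430,000 − 3,000 × 650,000 = 268,320,000,000, so EBIT = 268,320,000,000 ÷ 780,000 = 344,000.00.

£344,000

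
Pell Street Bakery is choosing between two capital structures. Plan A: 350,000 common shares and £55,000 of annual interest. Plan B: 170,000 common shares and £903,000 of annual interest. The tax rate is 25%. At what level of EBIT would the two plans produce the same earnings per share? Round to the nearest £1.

Set EPS_A = EPS_B: (EBIT − £55,000)(1 − 0.25) ÷ 350,000 = (EBIT − £903,000)(1 − 0.25) ÷ 170,000.
Cancelling (1 − t) and cross-multiplying: 170,000·(EBIT − 55,000) = 350,000·(EBIT − 903,000).
EBIT × (350,000 − 170,000) = 903,000 × 350,000 − 55,000 × 170,000 = 306,700,000,000, so EBIT = 306,700,000,000 ÷ 180,000 = 1,703,888.89.

£1,703,889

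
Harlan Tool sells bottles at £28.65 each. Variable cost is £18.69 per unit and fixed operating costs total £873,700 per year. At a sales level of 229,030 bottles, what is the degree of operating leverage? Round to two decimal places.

1.62

At 229,030 units, contribution = 229,030 × £9.96 = £2,281,138.80.
Subtracting fixed costs: EBIT = £2,281,138.80 − £873,700 = £1,407,438.80.
Degree of operating leverage = £2,281,138.80 / £1,407,438.80 = 1.6208.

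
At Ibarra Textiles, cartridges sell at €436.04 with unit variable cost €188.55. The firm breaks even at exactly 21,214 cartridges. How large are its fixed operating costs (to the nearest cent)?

Unit CM = price − variable cost = €436.04 − €188.55 = €247.49.
Since BE = FC / CM, FC = 21,214 × €247.49 = €5,250,252.86.

€5,250,252.86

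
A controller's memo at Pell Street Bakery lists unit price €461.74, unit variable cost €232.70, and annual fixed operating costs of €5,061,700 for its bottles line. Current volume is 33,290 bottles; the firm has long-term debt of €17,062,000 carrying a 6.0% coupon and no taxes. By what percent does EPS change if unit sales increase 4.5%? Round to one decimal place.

Contribution at this volume is 33,290 × €229.04 = €7,624,741.60.
Operating income = contribution − fixed costs = €7,624,741.60 − €5,061,700 = €2,563,041.60.
After interest of €1,023,720.00, pre-tax earnings = €1,539,321.60.
DCL = total CM / (EBIT − I) = €7,624,741.60 / €1,539,321.60 = 4.9533.
EPS therefore changes by 4.9533 × (+4.5%) = +22.3%.

+22.3%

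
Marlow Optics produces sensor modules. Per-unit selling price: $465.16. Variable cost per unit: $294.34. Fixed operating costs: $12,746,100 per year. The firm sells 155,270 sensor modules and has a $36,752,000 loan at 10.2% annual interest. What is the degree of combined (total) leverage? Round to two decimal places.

2.64

Total contribution margin = 155,270 × $170.82 = $26,523,221.40.
Subtracting fixed costs: EBIT = $26,523,221.40 − $12,746,100 = $13,777,121.40. Interest = $3,748,704.00.
DOL = $26,523,221.40 ÷ $13,777,121.40 = 1.9252; DFL = $13,777,121.40 ÷ $10,028,417.40 = 1.3738.
DCL = DOL × DFL = 1.9252 × 1.3738 = 2.6448.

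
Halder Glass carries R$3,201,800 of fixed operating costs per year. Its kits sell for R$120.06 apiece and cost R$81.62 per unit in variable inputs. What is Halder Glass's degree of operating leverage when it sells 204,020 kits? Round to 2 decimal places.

At 204,020 units, contribution = 204,020 × R$38.44 = R$7,842,528.80.
Operating income = contribution − fixed costs = R$7,842,528.80 − R$3,201,800 = R$4,640,728.80.
DOL = contribution ÷ EBIT = R$7,842,528.80 ÷ R$4,640,728.80 = 1.6899.

1.69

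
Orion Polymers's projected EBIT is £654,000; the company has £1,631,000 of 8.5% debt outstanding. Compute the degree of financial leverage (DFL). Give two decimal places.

1.27

Annual interest charges come to £138,635.00.
DFL = EBIT ÷ (EBIT − I) = £654,000 ÷ (£654,000 − £138,635.00) = £654,000 ÷ £515,365.00 = 1.2690.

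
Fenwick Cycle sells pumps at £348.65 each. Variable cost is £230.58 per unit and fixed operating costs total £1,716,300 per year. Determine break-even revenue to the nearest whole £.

Contribution margin per unit = £348.65 − £230.58 = £118.07, a CM ratio of £118.07 ÷ £348.65 = 0.3386.
Break-even revenue = fixed costs × price ÷ CM = £1,716,300 × £348.65 ÷ £118.07 = £5,068,078.

£5,068,078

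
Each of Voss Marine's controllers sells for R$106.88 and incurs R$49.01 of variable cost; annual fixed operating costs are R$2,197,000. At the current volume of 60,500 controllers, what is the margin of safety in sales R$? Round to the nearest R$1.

R$2,408,605

Each unit contributes R$106.88 − R$49.01 = R$57.87. Break-even units = R$2,197,000 ÷ R$57.87 = 37,964.40; break-even revenue = 37,964.40 × R$106.88 = R$4,057,635.39.
Actual sales revenue = 60,500 × R$106.88 = R$6,466,240.00.
Margin of safety = R$6,466,240.00 − R$4,057,635.39 = R$2,408,605.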